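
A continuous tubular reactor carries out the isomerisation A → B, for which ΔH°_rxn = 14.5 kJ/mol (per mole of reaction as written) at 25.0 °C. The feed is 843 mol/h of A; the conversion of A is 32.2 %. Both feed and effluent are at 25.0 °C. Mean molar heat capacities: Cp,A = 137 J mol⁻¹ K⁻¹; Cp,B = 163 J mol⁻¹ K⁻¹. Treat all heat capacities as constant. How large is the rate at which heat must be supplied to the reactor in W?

Extent of reaction ξ = 0.322 × 843 = 271.45 mol/h
Reaction term: ξ·ΔH°_rxn = 271.45 × 14.5 = 3936 kJ/h
Q = ΔH = 3936 kJ/h = 1.0933 kW
Heat supplied = 1093.3 W

Q_in = 1090 W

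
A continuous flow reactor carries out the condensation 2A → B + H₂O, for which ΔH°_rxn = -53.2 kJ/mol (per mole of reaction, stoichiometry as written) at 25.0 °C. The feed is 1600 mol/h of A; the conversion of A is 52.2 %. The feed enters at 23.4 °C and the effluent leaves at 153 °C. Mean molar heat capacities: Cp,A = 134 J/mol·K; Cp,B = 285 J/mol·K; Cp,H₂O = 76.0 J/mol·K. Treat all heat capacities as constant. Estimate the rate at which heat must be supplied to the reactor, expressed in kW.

Extent of reaction ξ = 0.522 × 1600 / 2 = 417.6 mol/h
Reaction term: ξ·ΔH°_rxn = 417.6 × -53.2 = -22216 kJ/h
Sensible, feed 23.4→25 °C: 343.04 kJ/h
Outlet flows (mol/h): A 764.8, B 417.6, H₂O 417.6
Sensible, products 25→153 °C: 32414 kJ/h
Q = ΔH = 10541 kJ/h = 2.9281 kW
Heat supplied = 2.9281 kW

Q_in = 2.93 kW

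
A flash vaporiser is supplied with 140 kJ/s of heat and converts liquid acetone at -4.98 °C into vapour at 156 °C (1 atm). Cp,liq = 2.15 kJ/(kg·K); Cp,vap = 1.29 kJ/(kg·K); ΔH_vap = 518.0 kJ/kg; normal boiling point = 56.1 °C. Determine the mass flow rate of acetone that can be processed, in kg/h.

ṁ = 648 kg/h

Δh = 2.15×(56.1−-4.98) + 518.0 + 1.29×(156−56.1) = 778.19 kJ/kg
Q = 140 kJ/s = 140 kJ/s = 504000 kJ/h
ṁ = Q/Δh = 504000 / 778.19 = 647.65 kg/h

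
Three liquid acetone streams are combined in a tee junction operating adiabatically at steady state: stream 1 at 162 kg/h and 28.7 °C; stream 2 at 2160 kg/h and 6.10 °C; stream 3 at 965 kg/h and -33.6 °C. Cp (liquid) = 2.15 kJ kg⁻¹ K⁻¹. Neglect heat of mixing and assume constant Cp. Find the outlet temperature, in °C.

T_out = -4.44 °C

Adiabatic, steady state ⇒ Σ ṁᵢCp,ᵢ(T_out − Tᵢ) = 0
T_out = Σ ṁᵢCp,ᵢTᵢ / Σ ṁᵢCp,ᵢ
      = -31387 / 7067.1 = -4.4413 °C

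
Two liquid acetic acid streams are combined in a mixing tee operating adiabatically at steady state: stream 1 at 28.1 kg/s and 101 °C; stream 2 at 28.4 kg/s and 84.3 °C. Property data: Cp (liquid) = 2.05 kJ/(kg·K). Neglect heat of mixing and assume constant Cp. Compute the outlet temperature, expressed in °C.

Adiabatic, steady state ⇒ Σ ṁᵢCp,ᵢ(T_out − Tᵢ) = 0
Σ ṁᵢCp,ᵢTᵢ = 28.1×2.05×101 + 28.4×2.05×84.3 = 10726
Σ ṁᵢCp,ᵢ = 28.1×2.05 + 28.4×2.05 = 115.82
T_out = 10726 / 115.82 = 92.606 °C

T_out = 92.6 °C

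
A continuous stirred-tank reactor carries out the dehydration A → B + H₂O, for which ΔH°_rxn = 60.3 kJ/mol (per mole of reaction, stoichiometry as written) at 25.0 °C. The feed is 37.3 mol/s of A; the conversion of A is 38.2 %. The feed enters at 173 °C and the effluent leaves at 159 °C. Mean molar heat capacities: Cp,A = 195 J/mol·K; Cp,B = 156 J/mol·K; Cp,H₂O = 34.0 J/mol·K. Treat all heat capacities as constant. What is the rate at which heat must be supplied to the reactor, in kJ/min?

Q_in = 44900 kJ/min

Extent of reaction ξ = 0.382 × 37.3 = 14.249 mol/s
Reaction term: ξ·ΔH°_rxn = 14.249 × 60.3 = 859.19 kJ/s
Sensible, feed 173→25 °C: -1076.5 kJ/s
Outlet flows (mol/s): A 23.051, B 14.249, H₂O 14.249
Sensible, products 25→159 °C: 965.1 kJ/s
Q = ΔH = 747.82 kJ/s = 747.82 kW
Heat supplied = 44869 kJ/min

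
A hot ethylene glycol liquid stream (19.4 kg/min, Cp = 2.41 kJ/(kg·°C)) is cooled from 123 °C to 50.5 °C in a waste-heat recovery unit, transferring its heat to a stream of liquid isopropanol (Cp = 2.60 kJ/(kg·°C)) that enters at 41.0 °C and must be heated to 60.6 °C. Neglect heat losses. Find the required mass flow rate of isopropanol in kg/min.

ṁ_c = 66.5 kg/min

Heat released by hot stream: Q = 19.4 × 2.41 × (123 − 50.5) = 3389.7 kJ/min
Energy balance on cold side (adiabatic exchanger): Q = ṁ_c·Cp_c·(T_c,out − T_c,in)
ṁ_c = 3389.7 / [2.60 × (60.6 − 41.0)] = 66.516 kg/min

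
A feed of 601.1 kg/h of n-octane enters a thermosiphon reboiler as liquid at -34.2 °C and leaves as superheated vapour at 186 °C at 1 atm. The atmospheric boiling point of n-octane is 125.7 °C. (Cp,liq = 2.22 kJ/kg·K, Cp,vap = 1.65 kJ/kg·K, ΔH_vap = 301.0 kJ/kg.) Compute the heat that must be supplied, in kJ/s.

liquid -34.2→125.7 °C: 354.98 kJ/kg
vaporisation at 125.7 °C: 301 kJ/kg
vapour 125.7→186 °C: 99.495 kJ/kg
Δh = 354.98 + 301 + 99.495 = 755.47 kJ/kg
Q = ṁ·Δh = 601.1 kg/h × 755.47 kJ/kg = 454110 kJ/h
|Q| = 126.14 kW

Q = 126 kJ/s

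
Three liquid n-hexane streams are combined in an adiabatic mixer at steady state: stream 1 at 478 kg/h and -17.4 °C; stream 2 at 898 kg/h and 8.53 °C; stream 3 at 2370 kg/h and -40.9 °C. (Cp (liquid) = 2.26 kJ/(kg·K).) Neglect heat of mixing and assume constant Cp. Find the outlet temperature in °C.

T_out = -26.1 °C

No heat crosses the boundary, so H_out = H_in.
Σ ṁᵢCp,ᵢTᵢ = 478×2.26×-17.4 + 898×2.26×8.53 + 2370×2.26×-40.9 = -220550
Σ ṁᵢCp,ᵢ = 478×2.26 + 898×2.26 + 2370×2.26 = 8466
T_out = -220550 / 8466 = -26.052 °C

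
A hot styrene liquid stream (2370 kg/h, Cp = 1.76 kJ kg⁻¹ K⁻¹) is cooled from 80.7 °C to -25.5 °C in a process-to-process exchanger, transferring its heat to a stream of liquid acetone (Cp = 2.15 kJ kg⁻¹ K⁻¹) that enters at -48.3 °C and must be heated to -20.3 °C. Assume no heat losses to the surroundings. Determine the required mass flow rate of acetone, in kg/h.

ṁ_c = 7360 kg/h

Heat released by hot stream: Q = 2370 × 1.76 × (80.7 − -25.5) = 442980 kJ/h
Energy balance on cold side (adiabatic exchanger): Q = ṁ_c·Cp_c·(T_c,out − T_c,in)
ṁ_c = 442980 / [2.15 × (-20.3 − -48.3)] = 7358.5 kg/h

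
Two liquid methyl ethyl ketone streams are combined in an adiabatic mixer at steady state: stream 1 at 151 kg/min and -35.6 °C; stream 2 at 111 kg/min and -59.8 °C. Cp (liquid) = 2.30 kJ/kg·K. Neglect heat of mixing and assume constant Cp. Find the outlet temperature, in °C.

Adiabatic, steady state ⇒ Σ ṁᵢCp,ᵢ(T_out − Tᵢ) = 0
Σ ṁᵢCp,ᵢTᵢ = 151×2.30×-35.6 + 111×2.30×-59.8 = -27631
Σ ṁᵢCp,ᵢ = 151×2.30 + 111×2.30 = 602.6
T_out = -27631 / 602.6 = -45.853 °C

T_out = -45.9 °C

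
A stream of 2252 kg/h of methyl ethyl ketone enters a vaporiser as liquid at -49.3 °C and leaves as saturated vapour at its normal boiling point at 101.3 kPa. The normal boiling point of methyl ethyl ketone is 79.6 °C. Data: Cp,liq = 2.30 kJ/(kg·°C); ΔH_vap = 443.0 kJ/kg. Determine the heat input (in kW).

Q = 463 kW

liquid -49.3→79.6 °C: 296.47 kJ/kg
vaporisation at 79.6 °C: 443 kJ/kg
Δh = 296.47 + 443 = 739.47 kJ/kg
Q = ṁ·Δh = 2252 kg/h × 739.47 kJ/kg = 1.6653e+06 kJ/h
|Q| = 462.58 kW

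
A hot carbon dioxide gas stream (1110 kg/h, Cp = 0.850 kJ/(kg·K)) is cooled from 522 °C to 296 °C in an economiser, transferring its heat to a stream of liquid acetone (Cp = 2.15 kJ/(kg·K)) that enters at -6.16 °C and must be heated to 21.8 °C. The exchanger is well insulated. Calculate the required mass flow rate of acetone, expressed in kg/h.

Heat released by hot stream: Q = 1110 × 0.850 × (522 − 296) = 213230 kJ/h
Energy balance on cold side (adiabatic exchanger): Q = ṁ_c·Cp_c·(T_c,out − T_c,in)
ṁ_c = 213230 / [2.15 × (21.8 − -6.16)] = 3547.1 kg/h

ṁ_c = 3550 kg/h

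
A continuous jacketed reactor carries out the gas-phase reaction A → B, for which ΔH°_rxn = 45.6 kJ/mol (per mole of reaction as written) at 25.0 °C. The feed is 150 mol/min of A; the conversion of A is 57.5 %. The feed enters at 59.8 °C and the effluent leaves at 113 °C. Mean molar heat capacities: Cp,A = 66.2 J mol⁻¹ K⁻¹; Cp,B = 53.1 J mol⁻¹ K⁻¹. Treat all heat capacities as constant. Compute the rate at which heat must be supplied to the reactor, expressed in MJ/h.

Q_in = 262 MJ/h

Extent of reaction ξ = 0.575 × 150 = 86.25 mol/min
Reaction term: ξ·ΔH°_rxn = 86.25 × 45.6 = 3933 kJ/min
Sensible, feed 59.8→25 °C: -345.56 kJ/min
Outlet flows (mol/min): A 63.75, B 86.25
Sensible, products 25→113 °C: 774.41 kJ/min
Q = ΔH = 4361.8 kJ/min = 72.697 kW
Heat supplied = 261.71 MJ/h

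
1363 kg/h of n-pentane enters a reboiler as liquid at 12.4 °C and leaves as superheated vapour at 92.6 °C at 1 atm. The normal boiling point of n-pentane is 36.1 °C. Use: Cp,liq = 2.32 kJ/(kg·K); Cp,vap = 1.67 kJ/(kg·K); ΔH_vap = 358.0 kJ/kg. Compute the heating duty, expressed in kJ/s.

liquid 12.4→36.1 °C: 54.984 kJ/kg
vaporisation at 36.1 °C: 358 kJ/kg
vapour 36.1→92.6 °C: 94.355 kJ/kg
Δh = 54.984 + 358 + 94.355 = 507.34 kJ/kg
Q = ṁ·Δh = 1363 kg/h × 507.34 kJ/kg = 691500 kJ/h
|Q| = 192.08 kW

Q = 192 kJ/s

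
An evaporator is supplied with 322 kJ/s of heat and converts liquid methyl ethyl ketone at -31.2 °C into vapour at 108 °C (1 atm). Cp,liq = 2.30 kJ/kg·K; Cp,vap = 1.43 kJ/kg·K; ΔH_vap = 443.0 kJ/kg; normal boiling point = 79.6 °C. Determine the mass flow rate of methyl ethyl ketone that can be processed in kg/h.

Δh = 2.30×(79.6−-31.2) + 443.0 + 1.43×(108−79.6) = 738.45 kJ/kg
Q = 322 kJ/s = 322 kJ/s = 1.1592e+06 kJ/h
ṁ = Q/Δh = 1.1592e+06 / 738.45 = 1569.8 kg/h

ṁ = 1570 kg/h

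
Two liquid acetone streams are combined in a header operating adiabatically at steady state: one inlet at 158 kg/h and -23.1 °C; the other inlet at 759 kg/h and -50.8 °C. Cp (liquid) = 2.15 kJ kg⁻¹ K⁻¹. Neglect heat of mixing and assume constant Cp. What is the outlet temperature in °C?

T_out = -46.0 °C

Adiabatic, steady state ⇒ Σ ṁᵢCp,ᵢ(T_out − Tᵢ) = 0
T_out = Σ ṁᵢCp,ᵢTᵢ / Σ ṁᵢCp,ᵢ
      = -90745 / 1971.5 = -46.027 °C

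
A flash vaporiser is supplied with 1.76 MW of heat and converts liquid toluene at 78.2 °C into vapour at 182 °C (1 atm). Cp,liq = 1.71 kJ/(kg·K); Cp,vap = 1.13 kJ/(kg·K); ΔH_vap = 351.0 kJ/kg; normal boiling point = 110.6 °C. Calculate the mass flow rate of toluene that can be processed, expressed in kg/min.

ṁ = 217 kg/min

Δh = 1.71×(110.6−78.2) + 351.0 + 1.13×(182−110.6) = 487.09 kJ/kg
Q = 1.76 MW = 1760 kJ/s = 105600 kJ/min
ṁ = Q/Δh = 105600 / 487.09 = 216.8 kg/min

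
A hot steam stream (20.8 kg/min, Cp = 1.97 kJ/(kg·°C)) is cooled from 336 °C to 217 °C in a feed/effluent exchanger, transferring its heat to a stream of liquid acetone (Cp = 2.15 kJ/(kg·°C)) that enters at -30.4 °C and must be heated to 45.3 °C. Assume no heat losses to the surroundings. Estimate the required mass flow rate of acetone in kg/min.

ṁ_c = 30.0 kg/min

Heat released by hot stream: Q = 20.8 × 1.97 × (336 − 217) = 4876.1 kJ/min
Energy balance on cold side (adiabatic exchanger): Q = ṁ_c·Cp_c·(T_c,out − T_c,in)
ṁ_c = 4876.1 / [2.15 × (45.3 − -30.4)] = 29.96 kg/min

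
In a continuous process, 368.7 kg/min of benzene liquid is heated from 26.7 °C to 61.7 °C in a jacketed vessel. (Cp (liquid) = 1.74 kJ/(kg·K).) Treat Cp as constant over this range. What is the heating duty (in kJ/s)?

Q = 374 kJ/s

Q = ṁ·Cp·ΔT = 368.7 × 1.74 × (61.7 − 26.7) = 22454 kJ/min
Converting: 22454 / 60 s = 374.23 kW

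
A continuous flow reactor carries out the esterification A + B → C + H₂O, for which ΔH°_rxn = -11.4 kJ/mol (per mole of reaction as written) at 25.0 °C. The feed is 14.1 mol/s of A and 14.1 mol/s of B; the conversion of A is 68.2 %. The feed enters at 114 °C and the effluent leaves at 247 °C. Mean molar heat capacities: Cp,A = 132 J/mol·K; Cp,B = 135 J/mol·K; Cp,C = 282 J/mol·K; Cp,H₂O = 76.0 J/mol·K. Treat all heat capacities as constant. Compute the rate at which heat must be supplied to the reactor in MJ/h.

Q_in = 2110 MJ/h

Extent of reaction ξ = 0.682 × 14.1 = 9.6162 mol/s
Reaction term: ξ·ΔH°_rxn = 9.6162 × -11.4 = -109.62 kJ/s
Sensible, feed 114→25 °C: -335.06 kJ/s
Outlet flows (mol/s): A 4.4838, B 4.4838, C 9.6162, H₂O 9.6162
Sensible, products 25→247 °C: 1030 kJ/s
Q = ΔH = 585.35 kJ/s = 585.35 kW
Heat supplied = 2107.2 MJ/h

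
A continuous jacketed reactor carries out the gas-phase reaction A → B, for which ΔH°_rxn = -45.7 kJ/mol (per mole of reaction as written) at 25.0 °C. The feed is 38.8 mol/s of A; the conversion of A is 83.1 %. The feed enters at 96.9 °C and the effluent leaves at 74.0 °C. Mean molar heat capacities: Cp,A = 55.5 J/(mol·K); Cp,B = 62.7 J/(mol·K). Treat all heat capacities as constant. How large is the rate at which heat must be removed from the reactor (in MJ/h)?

Extent of reaction ξ = 0.831 × 38.8 = 32.243 mol/s
Reaction term: ξ·ΔH°_rxn = 32.243 × -45.7 = -1473.5 kJ/s
Sensible, feed 96.9→25 °C: -154.83 kJ/s
Outlet flows (mol/s): A 6.5572, B 32.243
Sensible, products 25→74.0 °C: 116.89 kJ/s
Q = ΔH = -1511.4 kJ/s = -1511.4 kW
Heat removed = 5441.2 MJ/h

Q_out = 5440 MJ/h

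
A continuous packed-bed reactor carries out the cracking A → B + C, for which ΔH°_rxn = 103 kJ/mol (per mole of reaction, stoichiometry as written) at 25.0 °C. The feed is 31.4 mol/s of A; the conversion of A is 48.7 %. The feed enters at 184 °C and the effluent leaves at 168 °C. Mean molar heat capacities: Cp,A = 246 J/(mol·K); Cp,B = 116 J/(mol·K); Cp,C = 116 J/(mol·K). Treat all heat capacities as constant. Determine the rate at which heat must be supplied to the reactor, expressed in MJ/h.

Extent of reaction ξ = 0.487 × 31.4 = 15.292 mol/s
Reaction term: ξ·ΔH°_rxn = 15.292 × 103 = 1575.1 kJ/s
Sensible, feed 184→25 °C: -1228.2 kJ/s
Outlet flows (mol/s): A 16.108, B 15.292, C 15.292
Sensible, products 25→168 °C: 1074 kJ/s
Q = ΔH = 1420.9 kJ/s = 1420.9 kW
Heat supplied = 5115.1 MJ/h

Q_in = 5120 MJ/h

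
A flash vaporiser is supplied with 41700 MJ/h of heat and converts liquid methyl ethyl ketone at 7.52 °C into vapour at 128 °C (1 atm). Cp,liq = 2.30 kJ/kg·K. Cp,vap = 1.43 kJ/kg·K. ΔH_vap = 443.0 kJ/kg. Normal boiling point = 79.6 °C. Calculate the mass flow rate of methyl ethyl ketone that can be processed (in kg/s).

Δh = 2.30×(79.6−7.52) + 443.0 + 1.43×(128−79.6) = 678 kJ/kg
Q = 41700 MJ/h = 11583 kJ/s = 11583 kJ/s
ṁ = Q/Δh = 11583 / 678 = 17.085 kg/s

ṁ = 17.1 kg/s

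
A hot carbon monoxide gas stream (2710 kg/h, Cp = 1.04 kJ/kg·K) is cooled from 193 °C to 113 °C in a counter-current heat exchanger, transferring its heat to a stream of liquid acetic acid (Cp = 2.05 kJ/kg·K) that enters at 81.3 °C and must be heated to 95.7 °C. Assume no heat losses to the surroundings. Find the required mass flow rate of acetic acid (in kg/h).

ṁ_c = 7640 kg/h

Heat released by hot stream: Q = 2710 × 1.04 × (193 − 113) = 225470 kJ/h
Energy balance on cold side (adiabatic exchanger): Q = ṁ_c·Cp_c·(T_c,out − T_c,in)
ṁ_c = 225470 / [2.05 × (95.7 − 81.3)] = 7637.9 kg/h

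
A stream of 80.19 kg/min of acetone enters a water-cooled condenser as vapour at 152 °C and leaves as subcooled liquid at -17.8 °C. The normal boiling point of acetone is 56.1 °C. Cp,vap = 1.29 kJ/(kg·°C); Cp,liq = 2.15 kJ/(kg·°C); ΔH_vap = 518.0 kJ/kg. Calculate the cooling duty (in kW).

Q_c = 1070 kW

vapour 152→56.1 °C: -123.71 kJ/kg
condensation at 56.1 °C: -518 kJ/kg
liquid 56.1→-17.8 °C: -158.89 kJ/kg
Δh = -123.71 + -518 + -158.89 = -800.6 kJ/kg
Q = ṁ·Δh = 80.19 kg/min × -800.6 kJ/kg = -64200 kJ/min
|Q| = 1070 kW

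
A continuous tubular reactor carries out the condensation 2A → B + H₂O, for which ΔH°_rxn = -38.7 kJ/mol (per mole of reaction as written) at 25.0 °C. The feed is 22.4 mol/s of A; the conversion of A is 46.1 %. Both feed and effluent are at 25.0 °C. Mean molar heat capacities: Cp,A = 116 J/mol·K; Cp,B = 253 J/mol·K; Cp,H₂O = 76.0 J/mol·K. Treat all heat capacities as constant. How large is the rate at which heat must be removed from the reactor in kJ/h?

Extent of reaction ξ = 0.461 × 22.4 / 2 = 5.1632 mol/s
Reaction term: ξ·ΔH°_rxn = 5.1632 × -38.7 = -199.82 kJ/s
Q = ΔH = -199.82 kJ/s = -199.82 kW
Heat removed = 719340 kJ/h

Q_out = 719000 kJ/h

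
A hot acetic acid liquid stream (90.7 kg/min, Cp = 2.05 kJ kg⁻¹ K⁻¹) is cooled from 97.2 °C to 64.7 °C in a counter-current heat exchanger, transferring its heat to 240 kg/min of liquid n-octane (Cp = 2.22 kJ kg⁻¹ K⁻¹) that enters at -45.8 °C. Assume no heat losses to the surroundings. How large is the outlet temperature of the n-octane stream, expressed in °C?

T_c,out = -34.5 °C

Heat released by hot stream: Q = 90.7 × 2.05 × (97.2 − 64.7) = 6042.9 kJ/min
Energy balance on cold side (adiabatic exchanger): Q = ṁ_c·Cp_c·(T_c,out − T_c,in)
T_c,out = -45.8 + 6042.9/(240 × 2.22) = -34.458 °C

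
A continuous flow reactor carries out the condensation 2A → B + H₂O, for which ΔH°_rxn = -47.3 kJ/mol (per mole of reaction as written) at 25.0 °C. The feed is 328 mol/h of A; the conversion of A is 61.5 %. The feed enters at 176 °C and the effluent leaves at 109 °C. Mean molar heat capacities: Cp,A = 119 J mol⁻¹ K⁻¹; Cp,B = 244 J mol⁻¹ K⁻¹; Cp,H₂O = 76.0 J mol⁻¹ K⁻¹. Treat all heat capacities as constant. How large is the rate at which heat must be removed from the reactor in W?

Extent of reaction ξ = 0.615 × 328 / 2 = 100.86 mol/h
Reaction term: ξ·ΔH°_rxn = 100.86 × -47.3 = -4770.7 kJ/h
Sensible, feed 176→25 °C: -5893.8 kJ/h
Outlet flows (mol/h): A 126.28, B 100.86, H₂O 100.86
Sensible, products 25→109 °C: 3973.4 kJ/h
Q = ΔH = -6691.1 kJ/h = -1.8586 kW
Heat removed = 1858.6 W

Q_out = 1860 W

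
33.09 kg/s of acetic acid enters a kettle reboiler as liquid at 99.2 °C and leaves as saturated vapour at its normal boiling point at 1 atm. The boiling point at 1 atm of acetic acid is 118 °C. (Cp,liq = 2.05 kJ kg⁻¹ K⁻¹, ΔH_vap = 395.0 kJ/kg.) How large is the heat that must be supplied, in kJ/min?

Q = 861000 kJ/min

liquid 99.2→118 °C: 38.54 kJ/kg
vaporisation at 118 °C: 395 kJ/kg
Δh = 38.54 + 395 = 433.54 kJ/kg
Q = ṁ·Δh = 33.09 kg/s × 433.54 kJ/kg = 14346 kJ/s
|Q| = 14346 kW = 860750 kJ/min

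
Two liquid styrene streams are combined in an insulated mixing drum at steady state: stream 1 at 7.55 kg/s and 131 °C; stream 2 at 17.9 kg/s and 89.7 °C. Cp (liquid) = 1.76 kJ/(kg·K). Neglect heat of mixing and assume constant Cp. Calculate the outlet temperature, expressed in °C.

Energy balance with Q = 0: Σ ṁᵢCp,ᵢ(T_out − Tᵢ) = 0
T_out = Σ ṁᵢCp,ᵢTᵢ / Σ ṁᵢCp,ᵢ
      = 4566.6 / 44.792 = 101.95 °C

T_out = 102 °C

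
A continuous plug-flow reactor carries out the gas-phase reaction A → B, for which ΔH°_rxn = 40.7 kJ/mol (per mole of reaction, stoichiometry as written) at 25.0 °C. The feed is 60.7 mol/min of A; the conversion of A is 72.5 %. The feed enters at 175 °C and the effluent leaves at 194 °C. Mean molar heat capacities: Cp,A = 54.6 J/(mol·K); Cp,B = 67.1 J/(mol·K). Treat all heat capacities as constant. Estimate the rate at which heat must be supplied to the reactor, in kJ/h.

Q_in = 117000 kJ/h

Extent of reaction ξ = 0.725 × 60.7 = 44.008 mol/min
Reaction term: ξ·ΔH°_rxn = 44.008 × 40.7 = 1791.1 kJ/min
Sensible, feed 175→25 °C: -497.13 kJ/min
Outlet flows (mol/min): A 16.693, B 44.008
Sensible, products 25→194 °C: 653.07 kJ/min
Q = ΔH = 1947 kJ/min = 32.451 kW
Heat supplied = 116820 kJ/h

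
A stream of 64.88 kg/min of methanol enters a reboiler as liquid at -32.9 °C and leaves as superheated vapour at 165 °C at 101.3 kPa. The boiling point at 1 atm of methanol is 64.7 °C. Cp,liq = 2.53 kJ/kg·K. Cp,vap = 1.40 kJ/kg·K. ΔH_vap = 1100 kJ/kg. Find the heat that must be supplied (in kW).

Q = 1610 kW

liquid -32.9→64.7 °C: 246.93 kJ/kg
vaporisation at 64.7 °C: 1100 kJ/kg
vapour 64.7→165 °C: 140.42 kJ/kg
Δh = 246.93 + 1100 + 140.42 = 1487.3 kJ/kg
Q = ṁ·Δh = 64.88 kg/min × 1487.3 kJ/kg = 96499 kJ/min
|Q| = 1608.3 kW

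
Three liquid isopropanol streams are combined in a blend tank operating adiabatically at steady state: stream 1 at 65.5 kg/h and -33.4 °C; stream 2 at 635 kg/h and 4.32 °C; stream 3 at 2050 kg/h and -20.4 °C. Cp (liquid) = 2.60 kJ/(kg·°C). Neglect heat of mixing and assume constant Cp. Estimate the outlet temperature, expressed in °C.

T_out = -15.0 °C

No heat crosses the boundary, so H_out = H_in.
Σ ṁᵢCp,ᵢTᵢ = 65.5×2.60×-33.4 + 635×2.60×4.32 + 2050×2.60×-20.4 = -107290
Σ ṁᵢCp,ᵢ = 65.5×2.60 + 635×2.60 + 2050×2.60 = 7151.3
T_out = -107290 / 7151.3 = -15.003 °C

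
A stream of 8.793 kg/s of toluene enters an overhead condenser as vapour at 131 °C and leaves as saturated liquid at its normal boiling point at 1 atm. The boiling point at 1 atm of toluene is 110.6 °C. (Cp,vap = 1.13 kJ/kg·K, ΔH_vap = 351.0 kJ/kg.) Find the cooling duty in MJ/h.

Q_c = 11800 MJ/h

vapour 131→110.6 °C: -23.052 kJ/kg
condensation at 110.6 °C: -351 kJ/kg
Δh = -23.052 + -351 = -374.05 kJ/kg
Q = ṁ·Δh = 8.793 kg/s × -374.05 kJ/kg = -3289 kJ/s
|Q| = 3289 kW = 11841 MJ/h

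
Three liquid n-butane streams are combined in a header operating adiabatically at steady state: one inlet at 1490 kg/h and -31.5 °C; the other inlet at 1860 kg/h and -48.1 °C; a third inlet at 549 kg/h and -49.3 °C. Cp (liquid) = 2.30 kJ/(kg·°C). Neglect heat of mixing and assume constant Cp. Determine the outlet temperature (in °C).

No heat crosses the boundary, so H_out = H_in.
Σ ṁᵢCp,ᵢTᵢ = 1490×2.30×-31.5 + 1860×2.30×-48.1 + 549×2.30×-49.3 = -375970
Σ ṁᵢCp,ᵢ = 1490×2.30 + 1860×2.30 + 549×2.30 = 8967.7
T_out = -375970 / 8967.7 = -41.925 °C

T_out = -41.9 °C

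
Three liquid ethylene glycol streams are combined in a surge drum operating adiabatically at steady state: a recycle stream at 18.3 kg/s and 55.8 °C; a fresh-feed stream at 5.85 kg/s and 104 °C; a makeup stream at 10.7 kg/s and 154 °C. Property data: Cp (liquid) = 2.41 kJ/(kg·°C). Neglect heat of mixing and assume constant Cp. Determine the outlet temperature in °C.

T_out = 94.0 °C

Adiabatic, steady state ⇒ Σ ṁᵢCp,ᵢ(T_out − Tᵢ) = 0
Σ ṁᵢCp,ᵢTᵢ = 18.3×2.41×55.8 + 5.85×2.41×104 + 10.7×2.41×154 = 7898.4
Σ ṁᵢCp,ᵢ = 18.3×2.41 + 5.85×2.41 + 10.7×2.41 = 83.989
T_out = 7898.4 / 83.989 = 94.041 °C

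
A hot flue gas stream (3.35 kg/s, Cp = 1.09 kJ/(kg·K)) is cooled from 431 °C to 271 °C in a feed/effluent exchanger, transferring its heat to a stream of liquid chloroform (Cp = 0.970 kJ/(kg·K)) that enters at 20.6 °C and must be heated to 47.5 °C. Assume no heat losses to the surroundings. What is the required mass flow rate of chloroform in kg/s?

Heat released by hot stream: Q = 3.35 × 1.09 × (431 − 271) = 584.24 kJ/s
Energy balance on cold side (adiabatic exchanger): Q = ṁ_c·Cp_c·(T_c,out − T_c,in)
ṁ_c = 584.24 / [0.970 × (47.5 − 20.6)] = 22.391 kg/s

ṁ_c = 22.4 kg/s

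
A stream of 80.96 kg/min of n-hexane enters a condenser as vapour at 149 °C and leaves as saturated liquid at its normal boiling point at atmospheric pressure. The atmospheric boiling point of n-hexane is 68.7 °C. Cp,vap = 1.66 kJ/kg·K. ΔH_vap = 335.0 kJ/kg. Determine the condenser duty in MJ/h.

vapour 149→68.7 °C: -133.3 kJ/kg
condensation at 68.7 °C: -335 kJ/kg
Δh = -133.3 + -335 = -468.3 kJ/kg
Q = ṁ·Δh = 80.96 kg/min × -468.3 kJ/kg = -37913 kJ/min
|Q| = 631.89 kW = 2274.8 MJ/h

Q_c = 2270 MJ/h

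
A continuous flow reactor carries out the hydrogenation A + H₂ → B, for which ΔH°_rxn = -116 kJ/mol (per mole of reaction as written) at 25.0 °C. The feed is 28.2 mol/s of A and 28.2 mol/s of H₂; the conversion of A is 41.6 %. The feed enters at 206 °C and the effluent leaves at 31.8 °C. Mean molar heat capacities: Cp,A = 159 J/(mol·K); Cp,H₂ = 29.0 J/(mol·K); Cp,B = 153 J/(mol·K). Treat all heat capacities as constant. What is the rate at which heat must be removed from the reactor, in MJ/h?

Q_out = 8230 MJ/h

Extent of reaction ξ = 0.416 × 28.2 = 11.731 mol/s
Reaction term: ξ·ΔH°_rxn = 11.731 × -116 = -1360.8 kJ/s
Sensible, feed 206→25 °C: -959.59 kJ/s
Outlet flows (mol/s): A 16.469, H₂ 16.469, B 11.731
Sensible, products 25→31.8 °C: 33.259 kJ/s
Q = ΔH = -2287.1 kJ/s = -2287.1 kW
Heat removed = 8233.7 MJ/h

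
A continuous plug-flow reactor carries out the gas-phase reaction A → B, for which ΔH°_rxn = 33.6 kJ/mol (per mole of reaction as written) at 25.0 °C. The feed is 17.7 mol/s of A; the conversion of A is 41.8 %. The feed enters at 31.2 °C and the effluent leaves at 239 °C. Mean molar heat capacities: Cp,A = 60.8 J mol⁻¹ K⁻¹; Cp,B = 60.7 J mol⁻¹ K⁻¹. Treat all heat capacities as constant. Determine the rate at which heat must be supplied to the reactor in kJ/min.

Extent of reaction ξ = 0.418 × 17.7 = 7.3986 mol/s
Reaction term: ξ·ΔH°_rxn = 7.3986 × 33.6 = 248.59 kJ/s
Sensible, feed 31.2→25 °C: -6.6722 kJ/s
Outlet flows (mol/s): A 10.301, B 7.3986
Sensible, products 25→239 °C: 230.14 kJ/s
Q = ΔH = 472.06 kJ/s = 472.06 kW
Heat supplied = 28324 kJ/min

Q_in = 28300 kJ/min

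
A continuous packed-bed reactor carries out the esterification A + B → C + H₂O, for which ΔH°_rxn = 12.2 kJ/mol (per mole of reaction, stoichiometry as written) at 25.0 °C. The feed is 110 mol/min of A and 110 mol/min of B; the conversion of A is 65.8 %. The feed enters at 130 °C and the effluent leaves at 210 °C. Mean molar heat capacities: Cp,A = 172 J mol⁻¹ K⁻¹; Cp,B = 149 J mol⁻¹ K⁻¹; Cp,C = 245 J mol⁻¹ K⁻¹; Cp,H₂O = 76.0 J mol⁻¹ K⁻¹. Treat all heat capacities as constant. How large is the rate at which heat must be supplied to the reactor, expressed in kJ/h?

Q_in = 222000 kJ/h

Extent of reaction ξ = 0.658 × 110 = 72.38 mol/min
Reaction term: ξ·ΔH°_rxn = 72.38 × 12.2 = 883.04 kJ/min
Sensible, feed 130→25 °C: -3707.6 kJ/min
Outlet flows (mol/min): A 37.62, B 37.62, C 72.38, H₂O 72.38
Sensible, products 25→210 °C: 6532.4 kJ/min
Q = ΔH = 3707.8 kJ/min = 61.797 kW
Heat supplied = 222470 kJ/h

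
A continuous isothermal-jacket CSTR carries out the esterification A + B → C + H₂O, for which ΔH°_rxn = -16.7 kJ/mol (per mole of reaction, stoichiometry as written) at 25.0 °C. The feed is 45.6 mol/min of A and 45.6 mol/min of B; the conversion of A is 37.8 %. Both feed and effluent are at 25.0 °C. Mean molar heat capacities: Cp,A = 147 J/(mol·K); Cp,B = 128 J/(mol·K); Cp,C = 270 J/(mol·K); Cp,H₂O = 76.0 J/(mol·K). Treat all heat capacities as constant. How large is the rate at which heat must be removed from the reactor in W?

Extent of reaction ξ = 0.378 × 45.6 = 17.237 mol/min
Reaction term: ξ·ΔH°_rxn = 17.237 × -16.7 = -287.85 kJ/min
Q = ΔH = -287.85 kJ/min = -4.7976 kW
Heat removed = 4797.6 W

Q_out = 4800 W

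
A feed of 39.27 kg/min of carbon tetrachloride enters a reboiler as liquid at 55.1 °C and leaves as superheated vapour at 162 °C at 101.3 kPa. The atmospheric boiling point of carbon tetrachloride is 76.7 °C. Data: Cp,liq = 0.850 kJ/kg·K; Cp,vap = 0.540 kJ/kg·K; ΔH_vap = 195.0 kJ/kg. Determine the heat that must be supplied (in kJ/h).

liquid 55.1→76.7 °C: 18.36 kJ/kg
vaporisation at 76.7 °C: 195 kJ/kg
vapour 76.7→162 °C: 46.062 kJ/kg
Δh = 18.36 + 195 + 46.062 = 259.42 kJ/kg
Q = ṁ·Δh = 39.27 kg/min × 259.42 kJ/kg = 10188 kJ/min
|Q| = 169.79 kW = 611250 kJ/h

Q = 611000 kJ/h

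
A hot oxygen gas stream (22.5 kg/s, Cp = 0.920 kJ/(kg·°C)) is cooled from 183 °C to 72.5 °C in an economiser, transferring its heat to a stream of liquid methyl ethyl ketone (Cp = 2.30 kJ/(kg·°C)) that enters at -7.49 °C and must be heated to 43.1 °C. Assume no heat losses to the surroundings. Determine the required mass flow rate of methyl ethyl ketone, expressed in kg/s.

ṁ_c = 19.7 kg/s

Heat released by hot stream: Q = 22.5 × 0.920 × (183 − 72.5) = 2287.3 kJ/s
Energy balance on cold side (adiabatic exchanger): Q = ṁ_c·Cp_c·(T_c,out − T_c,in)
ṁ_c = 2287.3 / [2.30 × (43.1 − -7.49)] = 19.658 kg/s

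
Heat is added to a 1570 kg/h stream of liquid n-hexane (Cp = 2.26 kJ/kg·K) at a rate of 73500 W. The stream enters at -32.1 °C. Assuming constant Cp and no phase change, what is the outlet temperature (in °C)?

Q = 73500 W = 264600 kJ/h
ΔT = Q/(ṁ·Cp) = 264600/(1570×2.26) = 74.573 K
T_out = -32.1 + 74.573 = 42.473 °C

T_out = 42.5 °C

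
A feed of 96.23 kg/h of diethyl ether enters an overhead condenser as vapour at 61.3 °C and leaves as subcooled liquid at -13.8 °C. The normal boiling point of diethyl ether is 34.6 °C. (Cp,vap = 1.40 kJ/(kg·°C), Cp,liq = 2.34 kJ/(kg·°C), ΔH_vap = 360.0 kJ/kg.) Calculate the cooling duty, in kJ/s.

vapour 61.3→34.6 °C: -37.38 kJ/kg
condensation at 34.6 °C: -360 kJ/kg
liquid 34.6→-13.8 °C: -113.26 kJ/kg
Δh = -37.38 + -360 + -113.26 = -510.64 kJ/kg
Q = ṁ·Δh = 96.23 kg/h × -510.64 kJ/kg = -49139 kJ/h
|Q| = 13.65 kW

Q_c = 13.6 kJ/s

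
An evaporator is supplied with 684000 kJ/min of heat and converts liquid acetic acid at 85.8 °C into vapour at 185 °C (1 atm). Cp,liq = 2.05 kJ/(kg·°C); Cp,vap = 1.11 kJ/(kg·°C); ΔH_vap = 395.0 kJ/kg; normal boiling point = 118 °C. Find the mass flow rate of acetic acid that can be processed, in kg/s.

ṁ = 21.3 kg/s

Δh = 2.05×(118−85.8) + 395.0 + 1.11×(185−118) = 535.38 kJ/kg
Q = 684000 kJ/min = 11400 kJ/s = 11400 kJ/s
ṁ = Q/Δh = 11400 / 535.38 = 21.293 kg/s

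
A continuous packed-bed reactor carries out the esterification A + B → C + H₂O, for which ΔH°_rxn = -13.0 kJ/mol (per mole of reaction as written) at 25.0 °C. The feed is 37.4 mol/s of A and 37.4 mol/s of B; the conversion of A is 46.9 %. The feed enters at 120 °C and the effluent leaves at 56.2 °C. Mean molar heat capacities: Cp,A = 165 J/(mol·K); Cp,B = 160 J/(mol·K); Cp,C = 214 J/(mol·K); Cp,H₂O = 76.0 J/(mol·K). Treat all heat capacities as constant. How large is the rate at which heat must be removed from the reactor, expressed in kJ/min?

Q_out = 61400 kJ/min

Extent of reaction ξ = 0.469 × 37.4 = 17.541 mol/s
Reaction term: ξ·ΔH°_rxn = 17.541 × -13.0 = -228.03 kJ/s
Sensible, feed 120→25 °C: -1154.7 kJ/s
Outlet flows (mol/s): A 19.859, B 19.859, C 17.541, H₂O 17.541
Sensible, products 25→56.2 °C: 360.08 kJ/s
Q = ΔH = -1022.7 kJ/s = -1022.7 kW
Heat removed = 61360 kJ/min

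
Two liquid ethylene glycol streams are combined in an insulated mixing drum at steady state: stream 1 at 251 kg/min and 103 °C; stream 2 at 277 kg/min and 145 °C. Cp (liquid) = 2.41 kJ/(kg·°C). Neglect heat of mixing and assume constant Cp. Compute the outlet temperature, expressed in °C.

T_out = 125 °C

No heat crosses the boundary, so H_out = H_in.
Σ ṁᵢCp,ᵢTᵢ = 251×2.41×103 + 277×2.41×145 = 159100
Σ ṁᵢCp,ᵢ = 251×2.41 + 277×2.41 = 1272.5
T_out = 159100 / 1272.5 = 125.03 °C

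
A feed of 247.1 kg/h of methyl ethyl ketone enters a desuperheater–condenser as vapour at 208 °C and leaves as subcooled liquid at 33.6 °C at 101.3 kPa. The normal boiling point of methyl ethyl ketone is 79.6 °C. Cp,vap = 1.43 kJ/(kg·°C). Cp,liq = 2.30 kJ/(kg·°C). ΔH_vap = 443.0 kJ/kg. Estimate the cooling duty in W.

vapour 208→79.6 °C: -183.61 kJ/kg
condensation at 79.6 °C: -443 kJ/kg
liquid 79.6→33.6 °C: -105.8 kJ/kg
Δh = -183.61 + -443 + -105.8 = -732.41 kJ/kg
Q = ṁ·Δh = 247.1 kg/h × -732.41 kJ/kg = -180980 kJ/h
|Q| = 50.272 kW = 50272 W

Q_c = 50300 W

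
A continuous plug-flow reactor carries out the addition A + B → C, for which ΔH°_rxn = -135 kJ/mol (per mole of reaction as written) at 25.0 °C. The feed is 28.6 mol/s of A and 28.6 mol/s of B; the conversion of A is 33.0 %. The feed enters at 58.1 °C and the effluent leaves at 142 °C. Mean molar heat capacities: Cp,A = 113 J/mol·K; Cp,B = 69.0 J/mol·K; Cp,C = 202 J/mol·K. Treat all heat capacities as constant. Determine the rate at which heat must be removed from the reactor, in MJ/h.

Q_out = 2940 MJ/h

Extent of reaction ξ = 0.330 × 28.6 = 9.438 mol/s
Reaction term: ξ·ΔH°_rxn = 9.438 × -135 = -1274.1 kJ/s
Sensible, feed 58.1→25 °C: -172.29 kJ/s
Outlet flows (mol/s): A 19.162, B 19.162, C 9.438
Sensible, products 25→142 °C: 631.09 kJ/s
Q = ΔH = -815.33 kJ/s = -815.33 kW
Heat removed = 2935.2 MJ/h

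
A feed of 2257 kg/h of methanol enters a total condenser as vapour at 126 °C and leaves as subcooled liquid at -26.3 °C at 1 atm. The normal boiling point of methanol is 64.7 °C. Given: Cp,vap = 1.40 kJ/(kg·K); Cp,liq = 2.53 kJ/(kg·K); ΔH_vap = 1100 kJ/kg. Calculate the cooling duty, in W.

Q_c = 888000 W

vapour 126→64.7 °C: -85.82 kJ/kg
condensation at 64.7 °C: -1100 kJ/kg
liquid 64.7→-26.3 °C: -230.23 kJ/kg
Δh = -85.82 + -1100 + -230.23 = -1416 kJ/kg
Q = ṁ·Δh = 2257 kg/h × -1416 kJ/kg = -3.196e+06 kJ/h
|Q| = 887.78 kW = 887780 W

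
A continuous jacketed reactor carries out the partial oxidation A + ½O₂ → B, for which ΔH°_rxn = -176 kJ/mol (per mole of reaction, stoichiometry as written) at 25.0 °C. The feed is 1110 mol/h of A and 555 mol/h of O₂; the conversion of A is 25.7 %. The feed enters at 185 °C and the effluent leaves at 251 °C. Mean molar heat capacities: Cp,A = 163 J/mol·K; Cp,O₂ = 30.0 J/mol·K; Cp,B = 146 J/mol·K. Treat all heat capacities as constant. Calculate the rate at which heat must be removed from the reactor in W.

Extent of reaction ξ = 0.257 × 1110 = 285.27 mol/h
Reaction term: ξ·ΔH°_rxn = 285.27 × -176 = -50208 kJ/h
Sensible, feed 185→25 °C: -31613 kJ/h
Outlet flows (mol/h): A 824.73, O₂ 412.37, B 285.27
Sensible, products 25→251 °C: 42590 kJ/h
Q = ΔH = -39230 kJ/h = -10.897 kW
Heat removed = 10897 W

Q_out = 10900 W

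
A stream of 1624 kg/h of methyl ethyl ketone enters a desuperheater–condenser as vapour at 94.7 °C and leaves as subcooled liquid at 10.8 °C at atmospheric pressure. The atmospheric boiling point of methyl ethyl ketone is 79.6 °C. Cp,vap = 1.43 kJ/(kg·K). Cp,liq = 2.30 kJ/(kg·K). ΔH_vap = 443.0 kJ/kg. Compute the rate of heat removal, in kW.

vapour 94.7→79.6 °C: -21.593 kJ/kg
condensation at 79.6 °C: -443 kJ/kg
liquid 79.6→10.8 °C: -158.24 kJ/kg
Δh = -21.593 + -443 + -158.24 = -622.83 kJ/kg
Q = ṁ·Δh = 1624 kg/h × -622.83 kJ/kg = -1.0115e+06 kJ/h
|Q| = 280.97 kW

Q_c = 281 kW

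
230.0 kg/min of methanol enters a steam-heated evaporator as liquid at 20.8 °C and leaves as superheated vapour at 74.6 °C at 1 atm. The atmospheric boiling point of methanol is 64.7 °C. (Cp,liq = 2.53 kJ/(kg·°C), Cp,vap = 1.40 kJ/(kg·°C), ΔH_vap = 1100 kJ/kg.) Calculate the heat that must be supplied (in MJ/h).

liquid 20.8→64.7 °C: 111.07 kJ/kg
vaporisation at 64.7 °C: 1100 kJ/kg
vapour 64.7→74.6 °C: 13.86 kJ/kg
Δh = 111.07 + 1100 + 13.86 = 1224.9 kJ/kg
Q = ṁ·Δh = 230.0 kg/min × 1224.9 kJ/kg = 281730 kJ/min
|Q| = 4695.6 kW = 16904 MJ/h

Q = 16900 MJ/h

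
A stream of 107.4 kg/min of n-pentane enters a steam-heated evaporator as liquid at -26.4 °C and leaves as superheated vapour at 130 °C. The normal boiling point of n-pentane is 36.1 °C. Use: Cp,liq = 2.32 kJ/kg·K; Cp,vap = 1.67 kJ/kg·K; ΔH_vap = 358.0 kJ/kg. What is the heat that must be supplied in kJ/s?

liquid -26.4→36.1 °C: 145 kJ/kg
vaporisation at 36.1 °C: 358 kJ/kg
vapour 36.1→130 °C: 156.81 kJ/kg
Δh = 145 + 358 + 156.81 = 659.81 kJ/kg
Q = ṁ·Δh = 107.4 kg/min × 659.81 kJ/kg = 70864 kJ/min
|Q| = 1181.1 kW

Q = 1180 kJ/s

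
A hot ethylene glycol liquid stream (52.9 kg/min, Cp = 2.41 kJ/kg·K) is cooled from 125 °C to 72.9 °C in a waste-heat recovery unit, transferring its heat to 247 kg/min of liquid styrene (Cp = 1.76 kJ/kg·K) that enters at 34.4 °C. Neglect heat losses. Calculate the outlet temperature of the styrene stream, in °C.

T_c,out = 49.7 °C

Heat released by hot stream: Q = 52.9 × 2.41 × (125 − 72.9) = 6642.2 kJ/min
Energy balance on cold side (adiabatic exchanger): Q = ṁ_c·Cp_c·(T_c,out − T_c,in)
T_c,out = 34.4 + 6642.2/(247 × 1.76) = 49.679 °C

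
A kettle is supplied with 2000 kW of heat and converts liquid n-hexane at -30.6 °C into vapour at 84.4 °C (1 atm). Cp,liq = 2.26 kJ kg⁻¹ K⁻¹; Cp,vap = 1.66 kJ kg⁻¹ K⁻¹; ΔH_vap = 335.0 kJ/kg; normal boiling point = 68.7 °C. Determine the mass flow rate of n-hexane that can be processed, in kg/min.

ṁ = 205 kg/min

Δh = 2.26×(68.7−-30.6) + 335.0 + 1.66×(84.4−68.7) = 585.48 kJ/kg
Q = 2000 kW = 2000 kJ/s = 120000 kJ/min
ṁ = Q/Δh = 120000 / 585.48 = 204.96 kg/min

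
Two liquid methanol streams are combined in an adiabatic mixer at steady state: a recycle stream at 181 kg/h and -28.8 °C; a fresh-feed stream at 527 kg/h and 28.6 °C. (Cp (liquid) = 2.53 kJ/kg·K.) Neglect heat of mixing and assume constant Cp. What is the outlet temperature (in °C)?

T_out = 13.9 °C

No heat crosses the boundary, so H_out = H_in.
T_out = Σ ṁᵢCp,ᵢTᵢ / Σ ṁᵢCp,ᵢ
      = 24944 / 1791.2 = 13.926 °C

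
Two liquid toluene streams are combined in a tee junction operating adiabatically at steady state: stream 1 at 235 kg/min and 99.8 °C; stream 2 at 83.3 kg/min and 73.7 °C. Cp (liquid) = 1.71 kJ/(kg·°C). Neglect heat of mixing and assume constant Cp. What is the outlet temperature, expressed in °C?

T_out = 93.0 °C

Adiabatic, steady state ⇒ Σ ṁᵢCp,ᵢ(T_out − Tᵢ) = 0
T_out = Σ ṁᵢCp,ᵢTᵢ / Σ ṁᵢCp,ᵢ
      = 50603 / 544.29 = 92.97 °C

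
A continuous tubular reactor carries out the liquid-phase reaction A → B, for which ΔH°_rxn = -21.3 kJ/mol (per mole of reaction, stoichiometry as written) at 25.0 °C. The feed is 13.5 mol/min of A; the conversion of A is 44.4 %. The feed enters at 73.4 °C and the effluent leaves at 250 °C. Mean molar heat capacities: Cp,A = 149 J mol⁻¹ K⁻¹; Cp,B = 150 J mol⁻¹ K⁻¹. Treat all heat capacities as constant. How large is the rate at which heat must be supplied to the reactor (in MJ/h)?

Extent of reaction ξ = 0.444 × 13.5 = 5.994 mol/min
Reaction term: ξ·ΔH°_rxn = 5.994 × -21.3 = -127.67 kJ/min
Sensible, feed 73.4→25 °C: -97.357 kJ/min
Outlet flows (mol/min): A 7.506, B 5.994
Sensible, products 25→250 °C: 453.94 kJ/min
Q = ΔH = 228.91 kJ/min = 3.8151 kW
Heat supplied = 13.734 MJ/h

Q_in = 13.7 MJ/h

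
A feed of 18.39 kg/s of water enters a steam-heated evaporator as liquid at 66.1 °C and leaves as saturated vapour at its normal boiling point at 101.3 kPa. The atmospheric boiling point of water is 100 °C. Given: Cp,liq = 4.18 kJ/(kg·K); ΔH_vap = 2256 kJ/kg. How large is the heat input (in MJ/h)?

Q = 159000 MJ/h

liquid 66.1→100 °C: 141.7 kJ/kg
vaporisation at 100 °C: 2256 kJ/kg
Δh = 141.7 + 2256 = 2397.7 kJ/kg
Q = ṁ·Δh = 18.39 kg/s × 2397.7 kJ/kg = 44094 kJ/s
|Q| = 44094 kW = 158740 MJ/h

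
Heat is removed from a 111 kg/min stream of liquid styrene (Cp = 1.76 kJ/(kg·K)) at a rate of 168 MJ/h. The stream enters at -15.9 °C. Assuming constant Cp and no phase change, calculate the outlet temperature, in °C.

T_out = -30.2 °C

Q = 168 MJ/h = 2800 kJ/min
ΔT = Q/(ṁ·Cp) = 2800/(111×1.76) = 14.333 K
T_out = -15.9 − 14.333 = -30.233 °C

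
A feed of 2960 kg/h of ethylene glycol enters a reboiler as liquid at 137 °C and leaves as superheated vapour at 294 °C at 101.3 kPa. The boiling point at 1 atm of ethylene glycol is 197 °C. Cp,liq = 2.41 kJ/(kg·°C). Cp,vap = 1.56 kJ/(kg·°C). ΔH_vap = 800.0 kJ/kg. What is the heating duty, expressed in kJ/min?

liquid 137→197 °C: 144.6 kJ/kg
vaporisation at 197 °C: 800 kJ/kg
vapour 197→294 °C: 151.32 kJ/kg
Δh = 144.6 + 800 + 151.32 = 1095.9 kJ/kg
Q = ṁ·Δh = 2960 kg/h × 1095.9 kJ/kg = 3.2439e+06 kJ/h
|Q| = 901.09 kW = 54065 kJ/min

Q = 54100 kJ/min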